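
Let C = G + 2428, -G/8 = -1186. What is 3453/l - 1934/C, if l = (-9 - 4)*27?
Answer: -774533/77454 ≈ -9.9999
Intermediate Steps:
G = 9488 (G = -8*(-1186) = 9488)
l = -351 (l = -13*27 = -351)
C = 11916 (C = 9488 + 2428 = 11916)
3453/l - 1934/C = 3453/(-351) - 1934/11916 = 3453*(-1/351) - 1934*1/11916 = -1151/117 - 967/5958 = -774533/77454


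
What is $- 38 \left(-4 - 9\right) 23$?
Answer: $11362$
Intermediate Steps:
$- 38 \left(-4 - 9\right) 23 = \left(-38\right) \left(-13\right) 23 = 494 \cdot 23 = 11362$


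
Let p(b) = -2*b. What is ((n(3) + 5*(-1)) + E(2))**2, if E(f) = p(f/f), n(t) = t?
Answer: 16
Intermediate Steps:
E(f) = -2 (E(f) = -2*f/f = -2*1 = -2)
((n(3) + 5*(-1)) + E(2))**2 = ((3 + 5*(-1)) - 2)**2 = ((3 - 5) - 2)**2 = (-2 - 2)**2 = (-4)**2 = 16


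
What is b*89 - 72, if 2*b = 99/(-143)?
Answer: -2673/26 ≈ -102.81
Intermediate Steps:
b = -9/26 (b = (99/(-143))/2 = (99*(-1/143))/2 = (½)*(-9/13) = -9/26 ≈ -0.34615)
b*89 - 72 = -9/26*89 - 72 = -801/26 - 72 = -2673/26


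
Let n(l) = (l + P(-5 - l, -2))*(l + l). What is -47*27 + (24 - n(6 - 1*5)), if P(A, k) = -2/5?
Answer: -6231/5 ≈ -1246.2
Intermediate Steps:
P(A, k) = -⅖ (P(A, k) = -2*⅕ = -⅖)
n(l) = 2*l*(-⅖ + l) (n(l) = (l - ⅖)*(l + l) = (-⅖ + l)*(2*l) = 2*l*(-⅖ + l))
-47*27 + (24 - n(6 - 1*5)) = -47*27 + (24 - 2*(6 - 1*5)*(-2 + 5*(6 - 1*5))/5) = -1269 + (24 - 2*(6 - 5)*(-2 + 5*(6 - 5))/5) = -1269 + (24 - 2*(-2 + 5*1)/5) = -1269 + (24 - 2*(-2 + 5)/5) = -1269 + (24 - 2*3/5) = -1269 + (24 - 1*6/5) = -1269 + (24 - 6/5) = -1269 + 114/5 = -6231/5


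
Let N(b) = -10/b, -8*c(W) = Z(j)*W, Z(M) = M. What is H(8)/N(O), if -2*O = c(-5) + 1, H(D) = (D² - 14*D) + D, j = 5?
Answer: -33/4 ≈ -8.2500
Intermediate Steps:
c(W) = -5*W/8
H(D) = D² - 13*D
O = -33/16 (O = -(-5/8*(-5) + 1)/2 = -(25/8 + 1)/2 = -½*33/8 = -33/16 ≈ -2.0625)
H(8)/N(O) = (8*(-13 + 8))/((-10/(-33/16))) = (8*(-5))/((-10*(-16/33))) = -40/160/33 = -40*33/160 = -33/4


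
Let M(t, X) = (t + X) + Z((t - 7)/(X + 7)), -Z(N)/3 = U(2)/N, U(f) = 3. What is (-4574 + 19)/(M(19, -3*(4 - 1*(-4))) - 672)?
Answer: 18220/2657 ≈ 6.8574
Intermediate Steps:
Z(N) = -9/N
M(t, X) = X + t - 9*(7 + X)/(-7 + t) (M(t, X) = (t + X) - 9*(X + 7)/(t - 7) = (X + t) - 9*(7 + X)/(-7 + t) = X + t - 9*(7 + X)/(-7 + t))
(-4574 + 19)/(M(19, -3*(4 - 1*(-4))) - 672) = (-4574 + 19)/((-63 - (-27)*(4 - 1*(-4)) + (-7 + 19)*(-3*(4 - 1*(-4)) + 19))/(-7 + 19) - 672) = -4555/((-63 - (-27)*(4 + 4) + 12*(-3*(4 + 4) + 19))/12 - 672) = -4555/((-63 - (-27)*8 + 12*(-3*8 + 19))/12 - 672) = -4555/((-63 - 9*(-24) + 12*(-24 + 19))/12 - 672) = -4555/((-63 + 216 + 12*(-5))/12 - 672) = -4555/((-63 + 216 - 60)/12 - 672) = -4555/((1/12)*93 - 672) = -4555/(31/4 - 672) = -4555/(-2657/4) = -4555*(-4/2657) = 18220/2657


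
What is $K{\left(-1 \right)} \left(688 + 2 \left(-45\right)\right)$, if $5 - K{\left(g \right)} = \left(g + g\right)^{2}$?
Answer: $598$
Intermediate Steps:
$K{\left(g \right)} = 5 - 4 g^{2}$ ($K{\left(g \right)} = 5 - \left(g + g\right)^{2} = 5 - \left(2 g\right)^{2} = 5 - 4 g^{2}$)
$K{\left(-1 \right)} \left(688 + 2 \left(-45\right)\right) = \left(5 - 4 \left(-1\right)^{2}\right) \left(688 + 2 \left(-45\right)\right) = \left(5 - 4\right) \left(688 - 90\right) = \left(5 - 4\right) 598 = 1 \cdot 598 = 598$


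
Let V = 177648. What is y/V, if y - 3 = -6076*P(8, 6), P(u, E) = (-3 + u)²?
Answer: -151897/177648 ≈ -0.85504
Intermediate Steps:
y = -151897 (y = 3 - 6076*(-3 + 8)² = 3 - 6076*5² = 3 - 6076*25 = 3 - 151900 = -151897)
y/V = -151897/177648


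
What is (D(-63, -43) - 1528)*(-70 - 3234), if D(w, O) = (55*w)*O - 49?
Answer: -487069072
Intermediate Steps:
D(w, O) = -49 + 55*O*w (D(w, O) = 55*O*w - 49 = -49 + 55*O*w)
(D(-63, -43) - 1528)*(-70 - 3234) = ((-49 + 55*(-43)*(-63)) - 1528)*(-70 - 3234) = ((-49 + 148995) - 1528)*(-3304) = (148946 - 1528)*(-3304) = 147418*(-3304) = -487069072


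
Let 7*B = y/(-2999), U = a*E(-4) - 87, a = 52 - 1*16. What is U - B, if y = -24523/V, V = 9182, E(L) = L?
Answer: -44527059229/192757726 ≈ -231.00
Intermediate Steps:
a = 36 (a = 52 - 16 = 36)
U = -231 (U = 36*(-4) - 87 = -144 - 87 = -231)
y = -24523/9182 ≈ -2.6708
B = 24523/192757726 (B = (-24523/9182/(-2999))/7 = (-24523/9182*(-1/2999))/7 = (⅐)*(24523/27536818) = 24523/192757726 ≈ 0.00012722)
U - B = -231 - 1*24523/192757726 = -231 - 24523/192757726 = -44527059229/192757726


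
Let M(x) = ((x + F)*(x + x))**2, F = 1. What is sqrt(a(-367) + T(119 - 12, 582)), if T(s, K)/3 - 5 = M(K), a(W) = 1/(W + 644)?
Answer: 2*sqrt(26501098217593735)/277 ≈ 1.1754e+6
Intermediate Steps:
a(W) = 1/(644 + W)
M(x) = 4*x**2*(1 + x)**2 (M(x) = ((x + 1)*(x + x))**2 = ((1 + x)*(2*x))**2 = (2*x*(1 + x))**2 = 4*x**2*(1 + x)**2)
T(s, K) = 15 + 12*K**2*(1 + K)**2 (T(s, K) = 15 + 3*(4*K**2*(1 + K)**2) = 15 + 12*K**2*(1 + K)**2)
sqrt(a(-367) + T(119 - 12, 582)) = sqrt(1/(644 - 367) + (15 + 12*582**2*(1 + 582)**2)) = sqrt(1/277 + (15 + 12*338724*583**2)) = sqrt(1/277 + (15 + 12*338724*339889)) = sqrt(1/277 + (15 + 1381542739632)) = sqrt(1/277 + 1381542739647) = sqrt(382687338882220/277) = 2*sqrt(26501098217593735)/277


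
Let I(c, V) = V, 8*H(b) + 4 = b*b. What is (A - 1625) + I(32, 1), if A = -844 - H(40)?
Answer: -5335/2 ≈ -2667.5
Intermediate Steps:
H(b) = -1/2 + b**2/8 (H(b) = -1/2 + (b*b)/8 = -1/2 + b**2/8)
A = -2087/2 (A = -844 - (-1/2 + (1/8)*40**2) = -844 - (-1/2 + (1/8)*1600) = -844 - (-1/2 + 200) = -844 - 1*399/2 = -844 - 399/2 = -2087/2 ≈ -1043.5)
(A - 1625) + I(32, 1) = (-2087/2 - 1625) + 1 = -5337/2 + 1 = -5335/2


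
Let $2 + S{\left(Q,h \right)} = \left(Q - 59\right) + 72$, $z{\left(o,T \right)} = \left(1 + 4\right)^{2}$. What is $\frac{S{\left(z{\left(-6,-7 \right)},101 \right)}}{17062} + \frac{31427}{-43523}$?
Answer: $- \frac{267320323}{371294713} \approx -0.71997$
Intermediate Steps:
$z{\left(o,T \right)} = 25$ ($z{\left(o,T \right)} = 5^{2} = 25$)
$S{\left(Q,h \right)} = 11 + Q$ ($S{\left(Q,h \right)} = -2 + \left(\left(Q - 59\right) + 72\right) = -2 + \left(\left(-59 + Q\right) + 72\right) = -2 + \left(13 + Q\right) = 11 + Q$)
$\frac{S{\left(z{\left(-6,-7 \right)},101 \right)}}{17062} + \frac{31427}{-43523} = \frac{11 + 25}{17062} + \frac{31427}{-43523} = 36 \cdot \frac{1}{17062} + 31427 \left(- \frac{1}{43523}\right) = \frac{18}{8531} - \frac{31427}{43523} = - \frac{267320323}{371294713}$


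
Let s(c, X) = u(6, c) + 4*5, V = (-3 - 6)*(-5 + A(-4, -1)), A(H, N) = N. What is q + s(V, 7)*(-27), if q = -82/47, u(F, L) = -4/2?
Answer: -22924/47 ≈ -487.74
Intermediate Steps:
u(F, L) = -2 (u(F, L) = -4*1/2 = -2)
q = -82/47 (q = -82*1/47 = -82/47 ≈ -1.7447)
V = 54 (V = (-3 - 6)*(-5 - 1) = -9*(-6) = 54)
s(c, X) = 18 (s(c, X) = -2 + 4*5 = -2 + 20 = 18)
q + s(V, 7)*(-27) = -82/47 + 18*(-27) = -82/47 - 486 = -22924/47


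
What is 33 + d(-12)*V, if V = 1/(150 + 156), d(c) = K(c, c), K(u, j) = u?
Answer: 1681/51 ≈ 32.961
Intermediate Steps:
d(c) = c
V = 1/306 ≈ 0.0032680
33 + d(-12)*V = 33 - 12*1/306 = 33 - 2/51 = 1681/51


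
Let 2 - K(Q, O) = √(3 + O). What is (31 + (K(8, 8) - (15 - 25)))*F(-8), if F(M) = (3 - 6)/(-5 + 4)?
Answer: 129 - 3*√11 ≈ 119.05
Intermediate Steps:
K(Q, O) = 2 - √(3 + O)
F(M) = 3 (F(M) = -3/(-1) = -3*(-1) = 3)
(31 + (K(8, 8) - (15 - 25)))*F(-8) = (31 + ((2 - √(3 + 8)) - (15 - 25)))*3 = (31 + ((2 - √11) - 1*(-10)))*3 = (31 + ((2 - √11) + 10))*3 = (31 + (12 - √11))*3 = (43 - √11)*3 = 129 - 3*√11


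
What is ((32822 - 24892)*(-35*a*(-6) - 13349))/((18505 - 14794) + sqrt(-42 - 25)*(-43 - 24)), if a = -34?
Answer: -301477502235/7036142 - 5443005295*I*sqrt(67)/7036142 ≈ -42847.0 - 6332.0*I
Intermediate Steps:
((32822 - 24892)*(-35*a*(-6) - 13349))/((18505 - 14794) + sqrt(-42 - 25)*(-43 - 24)) = ((32822 - 24892)*(-35*(-34)*(-6) - 13349))/((18505 - 14794) + sqrt(-42 - 25)*(-43 - 24)) = (7930*(1190*(-6) - 13349))/(3711 + sqrt(-67)*(-67)) = (7930*(-7140 - 13349))/(3711 + (I*sqrt(67))*(-67)) = (7930*(-20489))/(3711 - 67*I*sqrt(67)) = -162477770/(3711 - 67*I*sqrt(67))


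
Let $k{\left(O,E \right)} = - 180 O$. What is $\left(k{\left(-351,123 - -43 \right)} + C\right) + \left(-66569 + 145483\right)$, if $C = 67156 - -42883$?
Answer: $252133$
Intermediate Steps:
$C = 110039$ ($C = 67156 + 42883 = 110039$)
$\left(k{\left(-351,123 - -43 \right)} + C\right) + \left(-66569 + 145483\right) = \left(\left(-180\right) \left(-351\right) + 110039\right) + \left(-66569 + 145483\right) = \left(63180 + 110039\right) + 78914 = 173219 + 78914 = 252133$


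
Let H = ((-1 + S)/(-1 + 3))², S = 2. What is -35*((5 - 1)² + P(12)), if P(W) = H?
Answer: -2275/4 ≈ -568.75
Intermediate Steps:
H = ¼ (H = ((-1 + 2)/(-1 + 3))² = (1/2)² = (1*(½))² = (½)² = ¼ ≈ 0.25000)
P(W) = ¼
-35*((5 - 1)² + P(12)) = -35*((5 - 1)² + ¼) = -35*(4² + ¼) = -35*(16 + ¼) = -35*65/4 = -2275/4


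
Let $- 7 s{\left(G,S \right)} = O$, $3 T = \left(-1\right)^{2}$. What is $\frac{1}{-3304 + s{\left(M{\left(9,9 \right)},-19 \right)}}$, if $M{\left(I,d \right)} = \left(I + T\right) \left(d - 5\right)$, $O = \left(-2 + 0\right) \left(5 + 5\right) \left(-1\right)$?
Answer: $- \frac{7}{23148} \approx -0.0003024$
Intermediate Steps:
$T = \frac{1}{3}$ ($T = \frac{\left(-1\right)^{2}}{3} = \frac{1}{3} \cdot 1 = \frac{1}{3} \approx 0.33333$)
$O = 20$ ($O = \left(-2\right) 10 \left(-1\right) = \left(-20\right) \left(-1\right) = 20$)
$M{\left(I,d \right)} = \left(-5 + d\right) \left(\frac{1}{3} + I\right)$ ($M{\left(I,d \right)} = \left(I + \frac{1}{3}\right) \left(d - 5\right) = \left(\frac{1}{3} + I\right) \left(-5 + d\right) = \left(-5 + d\right) \left(\frac{1}{3} + I\right)$)
$s{\left(G,S \right)} = - \frac{20}{7}$ ($s{\left(G,S \right)} = \left(- \frac{1}{7}\right) 20 = - \frac{20}{7}$)
$\frac{1}{-3304 + s{\left(M{\left(9,9 \right)},-19 \right)}} = \frac{1}{-3304 - \frac{20}{7}} = \frac{1}{- \frac{23148}{7}} = - \frac{7}{23148}$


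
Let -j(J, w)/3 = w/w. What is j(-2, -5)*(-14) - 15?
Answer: 27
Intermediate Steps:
j(J, w) = -3 (j(J, w) = -3*w/w = -3*1 = -3)
j(-2, -5)*(-14) - 15 = -3*(-14) - 15 = 42 - 15 = 27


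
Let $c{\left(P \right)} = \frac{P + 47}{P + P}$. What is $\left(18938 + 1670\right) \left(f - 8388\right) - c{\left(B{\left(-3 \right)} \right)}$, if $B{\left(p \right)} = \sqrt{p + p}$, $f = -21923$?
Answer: $- \frac{1249298177}{2} + \frac{47 i \sqrt{6}}{12} \approx -6.2465 \cdot 10^{8} + 9.5938 i$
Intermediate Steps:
$B{\left(p \right)} = \sqrt{2} \sqrt{p}$ ($B{\left(p \right)} = \sqrt{2 p} = \sqrt{2} \sqrt{p}$)
$c{\left(P \right)} = \frac{47 + P}{2 P}$
$\left(18938 + 1670\right) \left(f - 8388\right) - c{\left(B{\left(-3 \right)} \right)} = \left(18938 + 1670\right) \left(-21923 - 8388\right) - \frac{47 + \sqrt{2} \sqrt{-3}}{2 \sqrt{2} \sqrt{-3}} = 20608 \left(-30311\right) - \frac{47 + \sqrt{2} i \sqrt{3}}{2 \sqrt{2} i \sqrt{3}} = -624649088 - \frac{47 + i \sqrt{6}}{2 i \sqrt{6}} = -624649088 - \frac{- \frac{i \sqrt{6}}{6} \left(47 + i \sqrt{6}\right)}{2} = -624649088 - - \frac{i \sqrt{6} \left(47 + i \sqrt{6}\right)}{12} = -624649088 + \frac{i \sqrt{6} \left(47 + i \sqrt{6}\right)}{12}$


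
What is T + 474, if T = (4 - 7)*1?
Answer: 471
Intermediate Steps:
T = -3 (T = -3*1 = -3)
T + 474 = -3 + 474 = 471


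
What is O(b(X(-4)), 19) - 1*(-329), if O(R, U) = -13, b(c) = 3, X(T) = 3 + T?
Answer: 316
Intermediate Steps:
O(b(X(-4)), 19) - 1*(-329) = -13 - 1*(-329) = -13 + 329 = 316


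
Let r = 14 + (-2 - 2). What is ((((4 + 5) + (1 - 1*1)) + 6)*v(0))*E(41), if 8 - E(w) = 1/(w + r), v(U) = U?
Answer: 0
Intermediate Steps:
r = 10 (r = 14 - 4 = 10)
E(w) = 8 - 1/(10 + w) (E(w) = 8 - 1/(w + 10) = 8 - 1/(10 + w))
((((4 + 5) + (1 - 1*1)) + 6)*v(0))*E(41) = ((((4 + 5) + (1 - 1*1)) + 6)*0)*((79 + 8*41)/(10 + 41)) = (((9 + (1 - 1)) + 6)*0)*((79 + 328)/51) = (((9 + 0) + 6)*0)*((1/51)*407) = ((9 + 6)*0)*(407/51) = (15*0)*(407/51) = 0*(407/51) = 0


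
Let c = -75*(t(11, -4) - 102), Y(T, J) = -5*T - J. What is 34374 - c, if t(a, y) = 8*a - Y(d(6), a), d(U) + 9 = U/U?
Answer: 31149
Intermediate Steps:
d(U) = -8 (d(U) = -9 + U/U = -9 + 1 = -8)
Y(T, J) = -J - 5*T
t(a, y) = -40 + 9*a (t(a, y) = 8*a - (-a - 5*(-8)) = 8*a - (-a + 40) = 8*a - (40 - a) = 8*a + (-40 + a) = -40 + 9*a)
c = 3225 (c = -75*((-40 + 9*11) - 102) = -75*((-40 + 99) - 102) = -75*(59 - 102) = -75*(-43) = 3225)
34374 - c = 34374 - 1*3225 = 34374 - 3225 = 31149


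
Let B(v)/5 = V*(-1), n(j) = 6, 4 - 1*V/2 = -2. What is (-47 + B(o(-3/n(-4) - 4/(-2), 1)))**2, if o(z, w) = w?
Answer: 11449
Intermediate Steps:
V = 12 (V = 8 - 2*(-2) = 8 + 4 = 12)
B(v) = -60 (B(v) = 5*(12*(-1)) = 5*(-12) = -60)
(-47 + B(o(-3/n(-4) - 4/(-2), 1)))**2 = (-47 - 60)**2 = (-107)**2 = 11449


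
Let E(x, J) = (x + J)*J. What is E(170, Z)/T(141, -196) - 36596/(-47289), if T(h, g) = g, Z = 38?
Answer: -91649860/2317161 ≈ -39.553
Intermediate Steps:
E(x, J) = J*(J + x) (E(x, J) = (J + x)*J = J*(J + x))
E(170, Z)/T(141, -196) - 36596/(-47289) = (38*(38 + 170))/(-196) - 36596/(-47289) = (38*208)*(-1/196) - 36596*(-1/47289) = 7904*(-1/196) + 36596/47289 = -1976/49 + 36596/47289 = -91649860/2317161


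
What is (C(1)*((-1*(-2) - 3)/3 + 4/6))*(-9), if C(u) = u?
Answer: -3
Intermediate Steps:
(C(1)*((-1*(-2) - 3)/3 + 4/6))*(-9) = (1*((-1*(-2) - 3)/3 + 4/6))*(-9) = (1*((2 - 3)*(⅓) + 4*(⅙)))*(-9) = (1*(-1*⅓ + ⅔))*(-9) = (1*(-⅓ + ⅔))*(-9) = (1*(⅓))*(-9) = (⅓)*(-9) = -3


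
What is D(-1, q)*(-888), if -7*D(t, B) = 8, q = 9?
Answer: 7104/7 ≈ 1014.9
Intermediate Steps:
D(t, B) = -8/7 (D(t, B) = -1/7*8 = -8/7)
D(-1, q)*(-888) = -8/7*(-888) = 7104/7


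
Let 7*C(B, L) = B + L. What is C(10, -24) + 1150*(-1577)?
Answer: -1813552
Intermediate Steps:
C(B, L) = B/7 + L/7 (C(B, L) = (B + L)/7 = B/7 + L/7)
C(10, -24) + 1150*(-1577) = ((⅐)*10 + (⅐)*(-24)) + 1150*(-1577) = (10/7 - 24/7) - 1813550 = -2 - 1813550 = -1813552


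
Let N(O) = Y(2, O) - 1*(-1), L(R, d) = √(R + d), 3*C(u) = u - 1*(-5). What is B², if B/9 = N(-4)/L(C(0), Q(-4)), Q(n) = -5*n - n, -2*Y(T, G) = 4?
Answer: 243/77 ≈ 3.1558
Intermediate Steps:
Y(T, G) = -2 (Y(T, G) = -½*4 = -2)
Q(n) = -6*n
C(u) = 5/3 + u/3 (C(u) = (u - 1*(-5))/3 = (u + 5)/3 = (5 + u)/3 = 5/3 + u/3)
N(O) = -1 (N(O) = -2 - 1*(-1) = -2 + 1 = -1)
B = -9*√231/77 (B = 9*(-1/(√((5/3 + (⅓)*0) - 6*(-4)))) = 9*(-1/(√((5/3 + 0) + 24))) = 9*(-1/(√(5/3 + 24))) = 9*(-1/(√(77/3))) = 9*(-1/(√231/3)) = 9*(-√231/77) = -9*√231/77 ≈ -1.7765)
B² = (-9*√231/77)² = 243/77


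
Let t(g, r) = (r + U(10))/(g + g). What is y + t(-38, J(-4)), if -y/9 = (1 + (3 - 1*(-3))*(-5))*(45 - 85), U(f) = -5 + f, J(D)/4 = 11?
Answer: -793489/76 ≈ -10441.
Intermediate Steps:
J(D) = 44 (J(D) = 4*11 = 44)
y = -10440 (y = -9*(1 + (3 - 1*(-3))*(-5))*(45 - 85) = -9*(1 + (3 + 3)*(-5))*(-40) = -9*(1 + 6*(-5))*(-40) = -9*(1 - 30)*(-40) = -(-261)*(-40) = -9*1160 = -10440)
t(g, r) = (5 + r)/(2*g) (t(g, r) = (r + (-5 + 10))/(g + g) = (r + 5)/((2*g)) = (5 + r)*(1/(2*g)) = (5 + r)/(2*g))
y + t(-38, J(-4)) = -10440 + (½)*(5 + 44)/(-38) = -10440 + (½)*(-1/38)*49 = -10440 - 49/76 = -793489/76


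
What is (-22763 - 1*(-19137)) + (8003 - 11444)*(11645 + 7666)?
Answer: -66452777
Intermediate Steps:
(-22763 - 1*(-19137)) + (8003 - 11444)*(11645 + 7666) = (-22763 + 19137) - 3441*19311 = -3626 - 66449151 = -66452777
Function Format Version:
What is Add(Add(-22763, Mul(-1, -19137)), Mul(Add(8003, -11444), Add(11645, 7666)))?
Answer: -66452777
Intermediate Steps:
Add(Add(-22763, Mul(-1, -19137)), Mul(Add(8003, -11444), Add(11645, 7666))) = Add(Add(-22763, 19137), Mul(-3441, 19311)) = Add(-3626, -66449151) = -66452777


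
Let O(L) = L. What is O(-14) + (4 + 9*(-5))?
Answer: -55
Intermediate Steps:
O(-14) + (4 + 9*(-5)) = -14 + (4 + 9*(-5)) = -14 + (4 - 45) = -14 - 41 = -55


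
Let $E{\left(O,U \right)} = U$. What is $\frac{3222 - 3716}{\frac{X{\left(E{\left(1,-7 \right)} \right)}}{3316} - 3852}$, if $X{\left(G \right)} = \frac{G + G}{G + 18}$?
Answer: $\frac{9009572}{70252783} \approx 0.12825$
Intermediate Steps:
$X{\left(G \right)} = \frac{2 G}{18 + G}$
$\frac{3222 - 3716}{\frac{X{\left(E{\left(1,-7 \right)} \right)}}{3316} - 3852} = \frac{3222 - 3716}{\frac{2 \left(-7\right) \frac{1}{18 - 7}}{3316} - 3852} = - \frac{494}{2 \left(-7\right) \frac{1}{11} \cdot \frac{1}{3316} - 3852} = - \frac{494}{\left(- \frac{14}{11}\right) \frac{1}{3316} - 3852} = - \frac{494}{- \frac{7}{18238} - 3852} = - \frac{494}{- \frac{70252783}{18238}} = \left(-494\right) \left(- \frac{18238}{70252783}\right) = \frac{9009572}{70252783}$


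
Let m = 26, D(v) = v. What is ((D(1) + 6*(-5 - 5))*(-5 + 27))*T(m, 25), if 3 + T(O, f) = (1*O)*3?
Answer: -97350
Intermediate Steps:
T(O, f) = -3 + 3*O (T(O, f) = -3 + (1*O)*3 = -3 + O*3 = -3 + 3*O)
((D(1) + 6*(-5 - 5))*(-5 + 27))*T(m, 25) = ((1 + 6*(-5 - 5))*(-5 + 27))*(-3 + 3*26) = ((1 + 6*(-10))*22)*(-3 + 78) = ((1 - 60)*22)*75 = -59*22*75 = -1298*75 = -97350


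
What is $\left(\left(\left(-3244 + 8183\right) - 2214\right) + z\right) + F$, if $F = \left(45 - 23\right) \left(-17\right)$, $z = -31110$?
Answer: $-28759$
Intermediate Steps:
$F = -374$ ($F = 22 \left(-17\right) = -374$)
$\left(\left(\left(-3244 + 8183\right) - 2214\right) + z\right) + F = \left(\left(\left(-3244 + 8183\right) - 2214\right) - 31110\right) - 374 = \left(\left(4939 - 2214\right) - 31110\right) - 374 = \left(2725 - 31110\right) - 374 = -28385 - 374 = -28759$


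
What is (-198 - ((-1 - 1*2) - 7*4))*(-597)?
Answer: 99699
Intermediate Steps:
(-198 - ((-1 - 1*2) - 7*4))*(-597) = (-198 - ((-1 - 2) - 28))*(-597) = (-198 - (-3 - 28))*(-597) = (-198 - 1*(-31))*(-597) = (-198 + 31)*(-597) = -167*(-597) = 99699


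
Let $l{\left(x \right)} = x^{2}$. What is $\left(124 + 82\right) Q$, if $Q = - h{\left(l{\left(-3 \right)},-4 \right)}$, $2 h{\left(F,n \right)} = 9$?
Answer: $-927$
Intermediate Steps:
$h{\left(F,n \right)} = \frac{9}{2}$ ($h{\left(F,n \right)} = \frac{1}{2} \cdot 9 = \frac{9}{2}$)
$Q = - \frac{9}{2}$ ($Q = \left(-1\right) \frac{9}{2} = - \frac{9}{2} \approx -4.5$)
$\left(124 + 82\right) Q = \left(124 + 82\right) \left(- \frac{9}{2}\right) = 206 \left(- \frac{9}{2}\right) = -927$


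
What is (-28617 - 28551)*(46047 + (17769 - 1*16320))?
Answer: -2715251328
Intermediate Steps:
(-28617 - 28551)*(46047 + (17769 - 1*16320)) = -57168*(46047 + (17769 - 16320)) = -57168*(46047 + 1449) = -57168*47496 = -2715251328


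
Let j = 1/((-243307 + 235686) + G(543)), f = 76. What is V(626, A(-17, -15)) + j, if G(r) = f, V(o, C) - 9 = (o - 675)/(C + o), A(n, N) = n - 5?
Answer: 40644311/4557180 ≈ 8.9187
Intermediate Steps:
A(n, N) = -5 + n
V(o, C) = 9 + (-675 + o)/(C + o) (V(o, C) = 9 + (o - 675)/(C + o) = 9 + (-675 + o)/(C + o))
G(r) = 76
j = -1/7545 (j = 1/((-243307 + 235686) + 76) = 1/(-7621 + 76) = 1/(-7545) = -1/7545 ≈ -0.00013254)
V(626, A(-17, -15)) + j = (-675 + 9*(-5 - 17) + 10*626)/((-5 - 17) + 626) - 1/7545 = (-675 + 9*(-22) + 6260)/(-22 + 626) - 1/7545 = (-675 - 198 + 6260)/604 - 1/7545 = (1/604)*5387 - 1/7545 = 5387/604 - 1/7545 = 40644311/4557180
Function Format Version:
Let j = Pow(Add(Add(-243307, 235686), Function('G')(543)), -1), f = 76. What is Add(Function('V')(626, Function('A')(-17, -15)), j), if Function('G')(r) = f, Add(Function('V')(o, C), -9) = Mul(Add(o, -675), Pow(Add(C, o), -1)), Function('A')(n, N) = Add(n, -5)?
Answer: Rational(40644311, 4557180) ≈ 8.9187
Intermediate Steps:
Function('A')(n, N) = Add(-5, n)
Function('V')(o, C) = Add(9, Mul(Pow(Add(C, o), -1), Add(-675, o))) (Function('V')(o, C) = Add(9, Mul(Add(o, -675), Pow(Add(C, o), -1))) = Add(9, Mul(Add(-675, o), Pow(Add(C, o), -1))) = Add(9, Mul(Pow(Add(C, o), -1), Add(-675, o))))
Function('G')(r) = 76
j = Rational(-1, 7545) (j = Pow(Add(Add(-243307, 235686), 76), -1) = Pow(Add(-7621, 76), -1) = Pow(-7545, -1) = Rational(-1, 7545) ≈ -0.00013254)
Add(Function('V')(626, Function('A')(-17, -15)), j) = Add(Mul(Pow(Add(Add(-5, -17), 626), -1), Add(-675, Mul(9, Add(-5, -17)), Mul(10, 626))), Rational(-1, 7545)) = Add(Mul(Pow(Add(-22, 626), -1), Add(-675, Mul(9, -22), 6260)), Rational(-1, 7545)) = Add(Mul(Pow(604, -1), Add(-675, -198, 6260)), Rational(-1, 7545)) = Add(Mul(Rational(1, 604), 5387), Rational(-1, 7545)) = Add(Rational(5387, 604), Rational(-1, 7545)) = Rational(40644311, 4557180)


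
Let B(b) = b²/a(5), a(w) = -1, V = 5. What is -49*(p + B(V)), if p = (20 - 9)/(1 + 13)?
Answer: 2373/2 ≈ 1186.5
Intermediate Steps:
p = 11/14 ≈ 0.78571
B(b) = -b² (B(b) = b²/(-1) = b²*(-1) = -b²)
-49*(p + B(V)) = -49*(11/14 - 1*5²) = -49*(11/14 - 1*25) = -49*(11/14 - 25) = -49*(-339/14) = 2373/2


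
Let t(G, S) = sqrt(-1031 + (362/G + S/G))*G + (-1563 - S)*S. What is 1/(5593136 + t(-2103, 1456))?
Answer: 1197472/1438502723917 + 3*I*sqrt(507059237)/1438502723917 ≈ 8.3244e-7 + 4.6961e-8*I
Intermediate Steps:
t(G, S) = G*sqrt(-1031 + 362/G + S/G) + S*(-1563 - S) (t(G, S) = sqrt(-1031 + 362/G + S/G)*G + S*(-1563 - S) = G*sqrt(-1031 + 362/G + S/G) + S*(-1563 - S))
1/(5593136 + t(-2103, 1456)) = 1/(5593136 + (-1*1456**2 - 1563*1456 - 2103*sqrt(362 + 1456 - 1031*(-2103))*(I*sqrt(2103)/2103))) = 1/(5593136 + (-1*2119936 - 2275728 - 2103*I*sqrt(2103)*sqrt(362 + 1456 + 2168193)/2103)) = 1/(5593136 + (-2119936 - 2275728 - 2103*I*sqrt(507059237)/701)) = 1/(5593136 + (-2119936 - 2275728 - 3*I*sqrt(507059237))) = 1/(5593136 + (-4395664 - 3*I*sqrt(507059237))) = 1/(1197472 - 3*I*sqrt(507059237))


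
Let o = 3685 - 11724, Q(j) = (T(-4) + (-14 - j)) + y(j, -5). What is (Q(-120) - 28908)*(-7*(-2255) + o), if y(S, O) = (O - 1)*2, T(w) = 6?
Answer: -223146768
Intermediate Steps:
y(S, O) = -2 + 2*O (y(S, O) = (-1 + O)*2 = -2 + 2*O)
Q(j) = -20 - j (Q(j) = (6 + (-14 - j)) + (-2 + 2*(-5)) = (-8 - j) + (-2 - 10) = (-8 - j) - 12 = -20 - j)
o = -8039
(Q(-120) - 28908)*(-7*(-2255) + o) = ((-20 - 1*(-120)) - 28908)*(-7*(-2255) - 8039) = ((-20 + 120) - 28908)*(15785 - 8039) = (100 - 28908)*7746 = -28808*7746 = -223146768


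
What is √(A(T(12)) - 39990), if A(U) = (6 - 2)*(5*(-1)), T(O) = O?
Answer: I*√40010 ≈ 200.02*I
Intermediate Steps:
A(U) = -20 (A(U) = 4*(-5) = -20)
√(A(T(12)) - 39990) = √(-20 - 39990) = √(-40010) = I*√40010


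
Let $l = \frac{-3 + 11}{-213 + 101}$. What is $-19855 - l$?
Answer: $- \frac{277969}{14} \approx -19855.0$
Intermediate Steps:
$l = - \frac{1}{14}$ ($l = \frac{1}{-112} \cdot 8 = \left(- \frac{1}{112}\right) 8 = - \frac{1}{14} \approx -0.071429$)
$-19855 - l = -19855 - - \frac{1}{14} = -19855 + \frac{1}{14} = - \frac{277969}{14}$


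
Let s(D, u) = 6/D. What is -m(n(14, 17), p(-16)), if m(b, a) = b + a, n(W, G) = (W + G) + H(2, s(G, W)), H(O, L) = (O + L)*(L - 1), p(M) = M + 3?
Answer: -4762/289 ≈ -16.478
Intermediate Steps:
p(M) = 3 + M
H(O, L) = (-1 + L)*(L + O) (H(O, L) = (L + O)*(-1 + L) = (-1 + L)*(L + O))
n(W, G) = -2 + G + W + 6/G + 36/G² (n(W, G) = (W + G) + ((6/G)² - 6/G - 1*2 + (6/G)*2) = (G + W) + (36/G² - 6/G - 2 + 12/G) = (G + W) + (-2 + 6/G + 36/G²) = -2 + G + W + 6/G + 36/G²)
m(b, a) = a + b
-m(n(14, 17), p(-16)) = -((3 - 16) + (-2 + 17 + 14 + 6/17 + 36/17²)) = -(-13 + (-2 + 17 + 14 + 6*(1/17) + 36*(1/289))) = -(-13 + (-2 + 17 + 14 + 6/17 + 36/289)) = -(-13 + 8519/289) = -1*4762/289 = -4762/289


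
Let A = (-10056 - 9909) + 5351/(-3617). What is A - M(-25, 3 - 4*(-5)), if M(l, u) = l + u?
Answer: -72211522/3617 ≈ -19964.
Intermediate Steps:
A = -72218756/3617 (A = -19965 + 5351*(-1/3617) = -19965 - 5351/3617 = -72218756/3617 ≈ -19966.)
A - M(-25, 3 - 4*(-5)) = -72218756/3617 - (-25 + (3 - 4*(-5))) = -72218756/3617 - (-25 + (3 + 20)) = -72218756/3617 - (-25 + 23) = -72218756/3617 - 1*(-2) = -72218756/3617 + 2 = -72211522/3617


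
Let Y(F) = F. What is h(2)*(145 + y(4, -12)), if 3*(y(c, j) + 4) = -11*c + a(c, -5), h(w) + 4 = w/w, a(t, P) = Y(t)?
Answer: -383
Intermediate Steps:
a(t, P) = t
h(w) = -3 (h(w) = -4 + w/w = -4 + 1 = -3)
y(c, j) = -4 - 10*c/3 (y(c, j) = -4 + (-11*c + c)/3 = -4 + (-10*c)/3 = -4 - 10*c/3)
h(2)*(145 + y(4, -12)) = -3*(145 + (-4 - 10/3*4)) = -3*(145 + (-4 - 40/3)) = -3*(145 - 52/3) = -3*383/3 = -383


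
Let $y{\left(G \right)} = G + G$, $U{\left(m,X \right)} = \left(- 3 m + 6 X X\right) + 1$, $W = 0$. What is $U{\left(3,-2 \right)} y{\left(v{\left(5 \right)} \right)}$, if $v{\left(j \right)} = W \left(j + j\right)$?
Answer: $0$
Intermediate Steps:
$U{\left(m,X \right)} = 1 - 3 m + 6 X^{2}$ ($U{\left(m,X \right)} = \left(- 3 m + 6 X^{2}\right) + 1 = 1 - 3 m + 6 X^{2}$)
$v{\left(j \right)} = 0$ ($v{\left(j \right)} = 0 \left(j + j\right) = 0 \cdot 2 j = 0$)
$y{\left(G \right)} = 2 G$
$U{\left(3,-2 \right)} y{\left(v{\left(5 \right)} \right)} = \left(1 - 9 + 6 \left(-2\right)^{2}\right) 2 \cdot 0 = \left(1 - 9 + 6 \cdot 4\right) 0 = \left(1 - 9 + 24\right) 0 = 16 \cdot 0 = 0$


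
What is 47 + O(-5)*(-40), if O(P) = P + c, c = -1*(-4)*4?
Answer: -393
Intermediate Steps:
c = 16 (c = 4*4 = 16)
O(P) = 16 + P (O(P) = P + 16 = 16 + P)
47 + O(-5)*(-40) = 47 + (16 - 5)*(-40) = 47 + 11*(-40) = 47 - 440 = -393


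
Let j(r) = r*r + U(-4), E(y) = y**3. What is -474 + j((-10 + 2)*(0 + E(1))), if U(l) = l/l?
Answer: -409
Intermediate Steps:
U(l) = 1
j(r) = 1 + r**2 (j(r) = r*r + 1 = r**2 + 1 = 1 + r**2)
-474 + j((-10 + 2)*(0 + E(1))) = -474 + (1 + ((-10 + 2)*(0 + 1**3))**2) = -474 + (1 + (-8*(0 + 1))**2) = -474 + (1 + (-8*1)**2) = -474 + (1 + (-8)**2) = -474 + (1 + 64) = -474 + 65 = -409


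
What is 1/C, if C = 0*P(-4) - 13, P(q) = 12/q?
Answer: -1/13 ≈ -0.076923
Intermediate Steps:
C = -13 (C = 0*(12/(-4)) - 13 = 0*(12*(-1/4)) - 13 = 0*(-3) - 13 = 0 - 13 = -13)
1/C = 1/(-13) = -1/13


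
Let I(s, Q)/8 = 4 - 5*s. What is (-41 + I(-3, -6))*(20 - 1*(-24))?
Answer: 4884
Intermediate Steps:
I(s, Q) = 32 - 40*s (I(s, Q) = 8*(4 - 5*s) = 32 - 40*s)
(-41 + I(-3, -6))*(20 - 1*(-24)) = (-41 + (32 - 40*(-3)))*(20 - 1*(-24)) = (-41 + (32 + 120))*(20 + 24) = (-41 + 152)*44 = 111*44 = 4884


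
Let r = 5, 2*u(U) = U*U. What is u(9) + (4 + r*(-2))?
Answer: 69/2 ≈ 34.500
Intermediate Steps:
u(U) = U**2/2 (u(U) = (U*U)/2 = U**2/2)
u(9) + (4 + r*(-2)) = (1/2)*9**2 + (4 + 5*(-2)) = (1/2)*81 + (4 - 10) = 81/2 - 6 = 69/2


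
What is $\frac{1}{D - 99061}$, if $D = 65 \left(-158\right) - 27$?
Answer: $- \frac{1}{109358} \approx -9.1443 \cdot 10^{-6}$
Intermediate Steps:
$D = -10297$ ($D = -10270 - 27 = -10297$)
$\frac{1}{D - 99061} = \frac{1}{-10297 - 99061} = \frac{1}{-109358} = - \frac{1}{109358}$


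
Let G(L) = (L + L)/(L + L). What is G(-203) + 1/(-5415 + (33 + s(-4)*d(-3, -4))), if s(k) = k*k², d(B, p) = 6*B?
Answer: 4229/4230 ≈ 0.99976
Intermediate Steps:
s(k) = k³
G(L) = 1 (G(L) = (2*L)/((2*L)) = (2*L)*(1/(2*L)) = 1)
G(-203) + 1/(-5415 + (33 + s(-4)*d(-3, -4))) = 1 + 1/(-5415 + (33 + (-4)³*(6*(-3)))) = 1 + 1/(-5415 + (33 - 64*(-18))) = 1 + 1/(-5415 + (33 + 1152)) = 1 + 1/(-5415 + 1185) = 1 + 1/(-4230) = 1 - 1/4230 = 4229/4230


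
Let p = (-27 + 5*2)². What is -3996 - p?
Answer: -4285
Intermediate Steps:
p = 289 (p = (-27 + 10)² = (-17)² = 289)
-3996 - p = -3996 - 1*289 = -3996 - 289 = -4285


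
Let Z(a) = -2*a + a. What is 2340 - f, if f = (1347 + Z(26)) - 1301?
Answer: 2320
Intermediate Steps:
Z(a) = -a
f = 20 (f = (1347 - 1*26) - 1301 = (1347 - 26) - 1301 = 1321 - 1301 = 20)
2340 - f = 2340 - 1*20 = 2340 - 20 = 2320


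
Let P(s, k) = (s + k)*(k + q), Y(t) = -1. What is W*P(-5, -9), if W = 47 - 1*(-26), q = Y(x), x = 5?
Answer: 10220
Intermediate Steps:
q = -1
P(s, k) = (-1 + k)*(k + s) (P(s, k) = (s + k)*(k - 1) = (k + s)*(-1 + k) = (-1 + k)*(k + s))
W = 73 (W = 47 + 26 = 73)
W*P(-5, -9) = 73*((-9)**2 - 1*(-9) - 1*(-5) - 9*(-5)) = 73*(81 + 9 + 5 + 45) = 73*140 = 10220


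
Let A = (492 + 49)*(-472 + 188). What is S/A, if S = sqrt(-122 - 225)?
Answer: -I*sqrt(347)/153644 ≈ -0.00012124*I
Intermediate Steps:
S = I*sqrt(347) (S = sqrt(-347) = I*sqrt(347) ≈ 18.628*I)
A = -153644 (A = 541*(-284) = -153644)
S/A = (I*sqrt(347))/(-153644) = (I*sqrt(347))*(-1/153644) = -I*sqrt(347)/153644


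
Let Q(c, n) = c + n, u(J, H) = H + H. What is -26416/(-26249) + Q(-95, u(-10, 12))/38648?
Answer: 1019061889/1014471352 ≈ 1.0045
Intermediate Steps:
u(J, H) = 2*H
-26416/(-26249) + Q(-95, u(-10, 12))/38648 = -26416/(-26249) + (-95 + 2*12)/38648 = -26416*(-1/26249) + (-95 + 24)*(1/38648) = 26416/26249 - 71*1/38648 = 26416/26249 - 71/38648 = 1019061889/1014471352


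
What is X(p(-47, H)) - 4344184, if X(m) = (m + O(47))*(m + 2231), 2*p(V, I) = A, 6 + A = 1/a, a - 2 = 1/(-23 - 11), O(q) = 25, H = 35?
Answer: -19278446113/4489 ≈ -4.2946e+6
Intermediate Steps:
a = 67/34 (a = 2 + 1/(-23 - 11) = 2 + 1/(-34) = 2 - 1/34 = 67/34 ≈ 1.9706)
A = -368/67 (A = -6 + 1/(67/34) = -6 + 34/67 = -368/67 ≈ -5.4925)
p(V, I) = -184/67 (p(V, I) = (1/2)*(-368/67) = -184/67)
X(m) = (25 + m)*(2231 + m) (X(m) = (m + 25)*(m + 2231) = (25 + m)*(2231 + m))
X(p(-47, H)) - 4344184 = (55775 + (-184/67)**2 + 2256*(-184/67)) - 4344184 = (55775 + 33856/4489 - 415104/67) - 4344184 = 222595863/4489 - 4344184 = -19278446113/4489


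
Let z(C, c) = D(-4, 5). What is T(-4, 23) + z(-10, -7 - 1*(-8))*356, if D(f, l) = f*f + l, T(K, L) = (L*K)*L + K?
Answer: 5356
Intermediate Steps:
T(K, L) = K + K*L² (T(K, L) = (K*L)*L + K = K*L² + K = K + K*L²)
D(f, l) = l + f² (D(f, l) = f² + l = l + f²)
z(C, c) = 21 (z(C, c) = 5 + (-4)² = 5 + 16 = 21)
T(-4, 23) + z(-10, -7 - 1*(-8))*356 = -4*(1 + 23²) + 21*356 = -4*(1 + 529) + 7476 = -4*530 + 7476 = -2120 + 7476 = 5356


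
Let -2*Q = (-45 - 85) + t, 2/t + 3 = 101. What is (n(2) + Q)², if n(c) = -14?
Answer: 24970009/9604 ≈ 2600.0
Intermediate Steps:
t = 1/49 (t = 2/(-3 + 101) = 2/98 = 2*(1/98) = 1/49 ≈ 0.020408)
Q = 6369/98 (Q = -((-45 - 85) + 1/49)/2 = -(-130 + 1/49)/2 = -½*(-6369/49) = 6369/98 ≈ 64.990)
(n(2) + Q)² = (-14 + 6369/98)² = (4997/98)² = 24970009/9604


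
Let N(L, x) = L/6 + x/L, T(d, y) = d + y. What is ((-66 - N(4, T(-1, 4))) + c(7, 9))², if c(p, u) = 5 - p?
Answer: 693889/144 ≈ 4818.7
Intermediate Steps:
N(L, x) = L/6 + x/L (N(L, x) = L*(⅙) + x/L = L/6 + x/L)
((-66 - N(4, T(-1, 4))) + c(7, 9))² = ((-66 - ((⅙)*4 + (-1 + 4)/4)) + (5 - 1*7))² = ((-66 - (⅔ + 3*(¼))) + (5 - 7))² = ((-66 - (⅔ + ¾)) - 2)² = ((-66 - 1*17/12) - 2)² = ((-66 - 17/12) - 2)² = (-809/12 - 2)² = (-833/12)² = 693889/144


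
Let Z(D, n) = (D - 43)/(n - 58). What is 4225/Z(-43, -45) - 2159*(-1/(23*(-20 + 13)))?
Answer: 69877501/13846 ≈ 5046.8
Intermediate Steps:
Z(D, n) = (-43 + D)/(-58 + n)
4225/Z(-43, -45) - 2159*(-1/(23*(-20 + 13))) = 4225/(((-43 - 43)/(-58 - 45))) - 2159*(-1/(23*(-20 + 13))) = 4225/((-86/(-103))) - 2159/((-7*(-23))) = 4225/((-1/103*(-86))) - 2159/161 = 4225/(86/103) - 2159*1/161 = 4225*(103/86) - 2159/161 = 435175/86 - 2159/161 = 69877501/13846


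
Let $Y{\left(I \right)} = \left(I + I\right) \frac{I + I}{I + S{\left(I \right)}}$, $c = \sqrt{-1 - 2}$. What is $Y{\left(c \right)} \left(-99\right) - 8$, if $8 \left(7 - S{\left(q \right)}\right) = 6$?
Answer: $\frac{113416}{673} - \frac{19008 i \sqrt{3}}{673} \approx 168.52 - 48.919 i$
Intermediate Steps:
$S{\left(q \right)} = \frac{25}{4}$ ($S{\left(q \right)} = 7 - \frac{3}{4} = \frac{25}{4}$)
$c = i \sqrt{3}$ ($c = \sqrt{-3} = i \sqrt{3} \approx 1.732 i$)
$Y{\left(I \right)} = \frac{4 I^{2}}{\frac{25}{4} + I}$ ($Y{\left(I \right)} = \left(I + I\right) \frac{I + I}{I + \frac{25}{4}} = 2 I \frac{2 I}{\frac{25}{4} + I} = \frac{4 I^{2}}{\frac{25}{4} + I}$)
$Y{\left(c \right)} \left(-99\right) - 8 = \frac{16 \left(i \sqrt{3}\right)^{2}}{25 + 4 i \sqrt{3}} \left(-99\right) - 8 = 16 \left(-3\right) \frac{1}{25 + 4 i \sqrt{3}} \left(-99\right) - 8 = - \frac{48}{25 + 4 i \sqrt{3}} \left(-99\right) - 8 = \frac{4752}{25 + 4 i \sqrt{3}} - 8 = -8 + \frac{4752}{25 + 4 i \sqrt{3}}$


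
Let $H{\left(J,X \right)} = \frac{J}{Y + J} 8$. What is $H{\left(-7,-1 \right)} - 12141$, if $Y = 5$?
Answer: $-12113$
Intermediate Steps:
$H{\left(J,X \right)} = \frac{8 J}{5 + J}$ ($H{\left(J,X \right)} = \frac{J}{5 + J} 8 = \frac{8 J}{5 + J}$)
$H{\left(-7,-1 \right)} - 12141 = 8 \left(-7\right) \frac{1}{5 - 7} - 12141 = 8 \left(-7\right) \frac{1}{-2} - 12141 = 8 \left(-7\right) \left(- \frac{1}{2}\right) - 12141 = 28 - 12141 = -12113$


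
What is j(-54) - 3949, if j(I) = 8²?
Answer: -3885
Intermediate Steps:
j(I) = 64
j(-54) - 3949 = 64 - 3949 = -3885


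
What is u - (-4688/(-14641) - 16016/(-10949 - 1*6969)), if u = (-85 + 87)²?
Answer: 365429956/131168719 ≈ 2.7860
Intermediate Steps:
u = 4 (u = 2² = 4)
u - (-4688/(-14641) - 16016/(-10949 - 1*6969)) = 4 - (-4688/(-14641) - 16016/(-10949 - 1*6969)) = 4 - (-4688*(-1/14641) - 16016/(-10949 - 6969)) = 4 - (4688/14641 - 16016/(-17918)) = 4 - (4688/14641 - 16016*(-1/17918)) = 4 - (4688/14641 + 8008/8959) = 4 - 1*159244920/131168719 = 4 - 159244920/131168719 = 365429956/131168719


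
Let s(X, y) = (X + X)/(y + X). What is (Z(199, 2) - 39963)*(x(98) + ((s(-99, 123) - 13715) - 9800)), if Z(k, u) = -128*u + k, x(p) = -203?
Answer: 949524525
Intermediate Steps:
s(X, y) = 2*X/(X + y) (s(X, y) = (2*X)/(X + y) = 2*X/(X + y))
Z(k, u) = k - 128*u
(Z(199, 2) - 39963)*(x(98) + ((s(-99, 123) - 13715) - 9800)) = ((199 - 128*2) - 39963)*(-203 + ((2*(-99)/(-99 + 123) - 13715) - 9800)) = ((199 - 256) - 39963)*(-203 + ((2*(-99)/24 - 13715) - 9800)) = (-57 - 39963)*(-203 + ((2*(-99)*(1/24) - 13715) - 9800)) = -40020*(-203 + ((-33/4 - 13715) - 9800)) = -40020*(-203 + (-54893/4 - 9800)) = -40020*(-203 - 94093/4) = -40020*(-94905/4) = 949524525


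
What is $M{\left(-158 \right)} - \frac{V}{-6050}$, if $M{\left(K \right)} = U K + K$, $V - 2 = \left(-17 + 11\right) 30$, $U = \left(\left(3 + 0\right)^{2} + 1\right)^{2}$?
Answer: $- \frac{48273039}{3025} \approx -15958.0$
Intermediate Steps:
$U = 100$ ($U = \left(3^{2} + 1\right)^{2} = \left(9 + 1\right)^{2} = 10^{2} = 100$)
$V = -178$ ($V = 2 + \left(-17 + 11\right) 30 = 2 - 180 = -178$)
$M{\left(K \right)} = 101 K$ ($M{\left(K \right)} = 100 K + K = 101 K$)
$M{\left(-158 \right)} - \frac{V}{-6050} = 101 \left(-158\right) - - \frac{178}{-6050} = -15958 - \left(-178\right) \left(- \frac{1}{6050}\right) = -15958 - \frac{89}{3025} = - \frac{48273039}{3025}$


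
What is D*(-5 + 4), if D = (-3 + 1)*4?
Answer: 8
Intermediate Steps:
D = -8 (D = -2*4 = -8)
D*(-5 + 4) = -8*(-5 + 4) = -8*(-1) = 8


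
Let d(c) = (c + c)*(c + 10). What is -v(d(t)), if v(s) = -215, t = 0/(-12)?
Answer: 215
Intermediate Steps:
t = 0 (t = 0*(-1/12) = 0)
d(c) = 2*c*(10 + c) (d(c) = (2*c)*(10 + c) = 2*c*(10 + c))
-v(d(t)) = -1*(-215) = 215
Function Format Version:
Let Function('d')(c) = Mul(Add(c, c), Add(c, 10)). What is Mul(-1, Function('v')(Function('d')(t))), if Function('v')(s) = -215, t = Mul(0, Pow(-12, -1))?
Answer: 215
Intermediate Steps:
t = 0 (t = Mul(0, Rational(-1, 12)) = 0)
Function('d')(c) = Mul(2, c, Add(10, c)) (Function('d')(c) = Mul(Mul(2, c), Add(10, c)) = Mul(2, c, Add(10, c)))
Mul(-1, Function('v')(Function('d')(t))) = Mul(-1, -215) = 215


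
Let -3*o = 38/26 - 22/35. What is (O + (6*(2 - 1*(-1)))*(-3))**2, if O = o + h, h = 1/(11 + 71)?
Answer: 36892662088489/12528324900 ≈ 2944.7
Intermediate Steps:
o = -379/1365 (o = -(38/26 - 22/35)/3 = -(38*(1/26) - 22*1/35)/3 = -(19/13 - 22/35)/3 = -1/3*379/455 = -379/1365 ≈ -0.27766)
h = 1/82 ≈ 0.012195
O = -29713/111930 (O = -379/1365 + 1/82 = -29713/111930 ≈ -0.26546)
(O + (6*(2 - 1*(-1)))*(-3))**2 = (-29713/111930 + (6*(2 - 1*(-1)))*(-3))**2 = (-29713/111930 + (6*(2 + 1))*(-3))**2 = (-29713/111930 + (6*3)*(-3))**2 = (-29713/111930 + 18*(-3))**2 = (-29713/111930 - 54)**2 = (-6073933/111930)**2 = 36892662088489/12528324900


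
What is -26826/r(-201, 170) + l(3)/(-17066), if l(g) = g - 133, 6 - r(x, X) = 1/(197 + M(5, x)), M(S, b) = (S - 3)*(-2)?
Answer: -44178832589/9872681 ≈ -4474.9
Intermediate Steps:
M(S, b) = 6 - 2*S (M(S, b) = (-3 + S)*(-2) = 6 - 2*S)
r(x, X) = 1157/193 (r(x, X) = 6 - 1/(197 + (6 - 2*5)) = 6 - 1/(197 + (6 - 10)) = 6 - 1/(197 - 4) = 6 - 1/193 = 1157/193)
l(g) = -133 + g
-26826/r(-201, 170) + l(3)/(-17066) = -26826/1157/193 + (-133 + 3)/(-17066) = -26826*193/1157 - 130*(-1/17066) = -5177418/1157 + 65/8533 = -44178832589/9872681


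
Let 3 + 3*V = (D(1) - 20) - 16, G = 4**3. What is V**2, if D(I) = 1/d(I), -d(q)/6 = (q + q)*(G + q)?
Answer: 925437241/5475600 ≈ 169.01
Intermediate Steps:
G = 64
d(q) = -12*q*(64 + q) (d(q) = -6*(q + q)*(64 + q) = -6*2*q*(64 + q) = -12*q*(64 + q))
D(I) = -1/(12*I*(64 + I)) (D(I) = 1/(-12*I*(64 + I)) = -1/(12*I*(64 + I)))
V = -30421/2340 (V = -1 + ((-1/12/(1*(64 + 1)) - 20) - 16)/3 = -1 + ((-1/12*1/65 - 20) - 16)/3 = -1 + ((-1/12*1*1/65 - 20) - 16)/3 = -1 + ((-1/780 - 20) - 16)/3 = -1 + (-15601/780 - 16)/3 = -1 + (1/3)*(-28081/780) = -1 - 28081/2340 = -30421/2340 ≈ -13.000)
V**2 = (-30421/2340)**2 = 925437241/5475600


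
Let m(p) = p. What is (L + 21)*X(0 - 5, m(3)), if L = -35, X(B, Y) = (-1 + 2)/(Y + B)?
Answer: 7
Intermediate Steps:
X(B, Y) = 1/(B + Y)
(L + 21)*X(0 - 5, m(3)) = (-35 + 21)/((0 - 5) + 3) = -14/(-5 + 3) = -14/(-2) = -14*(-½) = 7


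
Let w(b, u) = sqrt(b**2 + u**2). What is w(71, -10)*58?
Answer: 58*sqrt(5141) ≈ 4158.6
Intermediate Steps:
w(71, -10)*58 = sqrt(71**2 + (-10)**2)*58 = sqrt(5041 + 100)*58 = sqrt(5141)*58 = 58*sqrt(5141)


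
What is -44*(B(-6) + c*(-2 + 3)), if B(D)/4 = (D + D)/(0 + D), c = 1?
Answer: -396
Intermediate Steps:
B(D) = 8 (B(D) = 4*((D + D)/(0 + D)) = 4*((2*D)/D) = 4*2 = 8)
-44*(B(-6) + c*(-2 + 3)) = -44*(8 + 1*(-2 + 3)) = -44*(8 + 1*1) = -44*(8 + 1) = -44*9 = -396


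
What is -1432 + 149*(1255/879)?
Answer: -1071733/879 ≈ -1219.3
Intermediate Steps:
-1432 + 149*(1255/879) = -1432 + 186995/879 = -1071733/879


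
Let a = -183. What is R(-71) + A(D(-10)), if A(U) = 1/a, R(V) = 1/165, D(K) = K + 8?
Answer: 2/3355 ≈ 0.00059612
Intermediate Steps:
D(K) = 8 + K
R(V) = 1/165
A(U) = -1/183 (A(U) = 1/(-183) = -1/183)
R(-71) + A(D(-10)) = 1/165 - 1/183 = 2/3355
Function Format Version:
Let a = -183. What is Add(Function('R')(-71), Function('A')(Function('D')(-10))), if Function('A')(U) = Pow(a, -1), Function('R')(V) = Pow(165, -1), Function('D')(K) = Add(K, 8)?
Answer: Rational(2, 3355) ≈ 0.00059612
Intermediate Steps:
Function('D')(K) = Add(8, K)
Function('R')(V) = Rational(1, 165)
Function('A')(U) = Rational(-1, 183) (Function('A')(U) = Pow(-183, -1) = Rational(-1, 183))
Add(Function('R')(-71), Function('A')(Function('D')(-10))) = Add(Rational(1, 165), Rational(-1, 183)) = Rational(2, 3355)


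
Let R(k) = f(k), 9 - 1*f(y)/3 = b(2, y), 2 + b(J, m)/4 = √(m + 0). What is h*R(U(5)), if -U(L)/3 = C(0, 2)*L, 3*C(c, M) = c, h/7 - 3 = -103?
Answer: -35700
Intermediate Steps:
h = -700 (h = 21 + 7*(-103) = 21 - 721 = -700)
b(J, m) = -8 + 4*√m (b(J, m) = -8 + 4*√(m + 0) = -8 + 4*√m)
C(c, M) = c/3
U(L) = 0 (U(L) = -3*(⅓)*0*L = -0*L = -3*0 = 0)
f(y) = 51 - 12*√y (f(y) = 27 - 3*(-8 + 4*√y) = 27 + (24 - 12*√y) = 51 - 12*√y)
R(k) = 51 - 12*√k
h*R(U(5)) = -700*(51 - 12*√0) = -700*(51 - 12*0) = -700*(51 + 0) = -700*51 = -35700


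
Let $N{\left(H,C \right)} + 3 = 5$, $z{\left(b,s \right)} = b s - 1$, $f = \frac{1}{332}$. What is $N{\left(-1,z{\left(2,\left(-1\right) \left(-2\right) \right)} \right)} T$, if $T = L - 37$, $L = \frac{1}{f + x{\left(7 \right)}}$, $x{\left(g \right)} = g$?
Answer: $- \frac{171386}{2325} \approx -73.714$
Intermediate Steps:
$f = \frac{1}{332} \approx 0.003012$
$z{\left(b,s \right)} = -1 + b s$
$N{\left(H,C \right)} = 2$ ($N{\left(H,C \right)} = -3 + 5 = 2$)
$L = \frac{332}{2325}$ ($L = \frac{1}{\frac{1}{332} + 7} = \frac{1}{\frac{2325}{332}} = \frac{332}{2325} \approx 0.1428$)
$T = - \frac{85693}{2325}$ ($T = \frac{332}{2325} - 37 = - \frac{85693}{2325} \approx -36.857$)
$N{\left(-1,z{\left(2,\left(-1\right) \left(-2\right) \right)} \right)} T = 2 \left(- \frac{85693}{2325}\right) = - \frac{171386}{2325}$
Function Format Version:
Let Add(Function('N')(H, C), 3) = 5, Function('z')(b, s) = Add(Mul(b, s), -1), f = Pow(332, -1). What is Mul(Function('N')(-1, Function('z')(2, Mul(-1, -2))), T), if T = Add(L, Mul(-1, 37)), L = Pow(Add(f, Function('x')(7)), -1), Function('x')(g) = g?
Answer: Rational(-171386, 2325) ≈ -73.714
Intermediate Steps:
f = Rational(1, 332) ≈ 0.0030120
Function('z')(b, s) = Add(-1, Mul(b, s))
Function('N')(H, C) = 2 (Function('N')(H, C) = Add(-3, 5) = 2)
L = Rational(332, 2325) (L = Pow(Add(Rational(1, 332), 7), -1) = Pow(Rational(2325, 332), -1) = Rational(332, 2325) ≈ 0.14280)
T = Rational(-85693, 2325) (T = Add(Rational(332, 2325), Mul(-1, 37)) = Add(Rational(332, 2325), -37) = Rational(-85693, 2325) ≈ -36.857)
Mul(Function('N')(-1, Function('z')(2, Mul(-1, -2))), T) = Mul(2, Rational(-85693, 2325)) = Rational(-171386, 2325)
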